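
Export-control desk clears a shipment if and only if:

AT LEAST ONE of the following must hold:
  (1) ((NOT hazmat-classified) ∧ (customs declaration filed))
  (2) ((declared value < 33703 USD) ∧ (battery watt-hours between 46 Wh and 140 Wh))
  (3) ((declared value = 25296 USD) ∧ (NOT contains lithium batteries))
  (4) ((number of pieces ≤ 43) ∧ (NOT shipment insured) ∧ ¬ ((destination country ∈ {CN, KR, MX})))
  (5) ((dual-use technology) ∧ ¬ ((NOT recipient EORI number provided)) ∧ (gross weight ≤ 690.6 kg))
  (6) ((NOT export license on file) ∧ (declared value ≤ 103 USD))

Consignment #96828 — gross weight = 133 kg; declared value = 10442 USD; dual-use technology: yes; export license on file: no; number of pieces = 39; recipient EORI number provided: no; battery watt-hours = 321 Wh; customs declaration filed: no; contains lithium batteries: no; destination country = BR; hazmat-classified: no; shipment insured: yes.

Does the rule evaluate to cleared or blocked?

Blocked

Atomic conditions:
  NOT hazmat-classified: no → true
  customs declaration filed: no → false
  declared value < 33703 USD: 10442 < 33703 is true
  battery watt-hours between 46 Wh and 140 Wh: 321 in [46, 140] is false
  declared value = 25296 USD: 10442 == 25296 is false
  NOT contains lithium batteries: no → true
  number of pieces ≤ 43: 39 ≤ 43 is true
  NOT shipment insured: yes → false
  destination country ∈ {CN, KR, MX}: BR is not in the set → false
  dual-use technology: yes → true
  NOT recipient EORI number provided: no → true
  gross weight ≤ 690.6 kg: 133 ≤ 690.6 is true
  NOT export license on file: no → true
  declared value ≤ 103 USD: 10442 ≤ 103 is false
Combine:
[1] true AND false = false
[2] true AND false = false
[3] false AND true = false
[4.3] NOT false = true
[4] true AND false AND true = false
[5.2] NOT true = false
[5] true AND false AND true = false
[6] true AND false = false
[root] false OR false OR false OR false OR false OR false = false
Overall: false → blocked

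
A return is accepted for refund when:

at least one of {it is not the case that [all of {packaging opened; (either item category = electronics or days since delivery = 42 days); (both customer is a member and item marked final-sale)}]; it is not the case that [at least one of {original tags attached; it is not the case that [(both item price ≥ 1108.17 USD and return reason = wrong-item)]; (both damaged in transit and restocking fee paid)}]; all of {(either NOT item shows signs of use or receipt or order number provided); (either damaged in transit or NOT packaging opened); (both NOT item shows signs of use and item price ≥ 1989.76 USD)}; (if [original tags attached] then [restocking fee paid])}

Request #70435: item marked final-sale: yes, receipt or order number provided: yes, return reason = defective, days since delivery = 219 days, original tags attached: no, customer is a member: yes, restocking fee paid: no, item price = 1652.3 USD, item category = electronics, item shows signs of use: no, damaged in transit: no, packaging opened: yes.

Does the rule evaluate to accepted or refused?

Atomic conditions:
  packaging opened: yes → true
  item category = electronics: electronics == electronics is true
  days since delivery = 42 days: 219 == 42 is false
  customer is a member: yes → true
  item marked final-sale: yes → true
  original tags attached: no → false
  item price ≥ 1108.17 USD: 1652.3 ≥ 1108.17 is true
  return reason = wrong-item: defective == wrong-item is false
  damaged in transit: no → false
  restocking fee paid: no → false
  NOT item shows signs of use: no → true
  receipt or order number provided: yes → true
  NOT packaging opened: yes → false
  item price ≥ 1989.76 USD: 1652.3 ≥ 1989.76 is false
Combine:
[1.1.2] true OR false = true
[1.1.3] true AND true = true
[1.1] true AND true AND true = true
[1] NOT true = false
[2.1.2.1] true AND false = false
[2.1.2] NOT false = true
[2.1.3] false AND false = false
[2.1] false OR true OR false = true
[2] NOT true = false
[3.1] true OR true = true
[3.2] false OR false = false
[3.3] true AND false = false
[3] true AND false AND false = false
[4] false → false (antecedent false ⇒ implication holds) = true
[root] false OR false OR false OR true = true
Overall: true → accepted

Accepted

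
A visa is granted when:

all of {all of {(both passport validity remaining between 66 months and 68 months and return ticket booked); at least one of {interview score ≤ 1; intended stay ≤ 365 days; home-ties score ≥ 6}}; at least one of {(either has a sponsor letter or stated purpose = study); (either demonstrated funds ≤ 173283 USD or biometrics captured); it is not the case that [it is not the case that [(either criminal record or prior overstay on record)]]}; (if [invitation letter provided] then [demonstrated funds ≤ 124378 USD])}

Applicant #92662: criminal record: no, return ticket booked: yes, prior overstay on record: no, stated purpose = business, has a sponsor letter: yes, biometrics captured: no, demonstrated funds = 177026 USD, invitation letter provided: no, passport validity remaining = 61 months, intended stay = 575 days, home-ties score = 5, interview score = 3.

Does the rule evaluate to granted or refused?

Refused

Atomic conditions:
  passport validity remaining between 66 months and 68 months: 61 in [66, 68] is false
  return ticket booked: yes → true
  interview score ≤ 1: 3 ≤ 1 is false
  intended stay ≤ 365 days: 575 ≤ 365 is false
  home-ties score ≥ 6: 5 ≥ 6 is false
  has a sponsor letter: yes → true
  stated purpose = study: business == study is false
  demonstrated funds ≤ 173283 USD: 177026 ≤ 173283 is false
  biometrics captured: no → false
  criminal record: no → false
  prior overstay on record: no → false
  invitation letter provided: no → false
  demonstrated funds ≤ 124378 USD: 177026 ≤ 124378 is false
Combine:
[1.1] false AND true = false
[1.2] false OR false OR false = false
[1] false AND false = false
[2.1] true OR false = true
[2.2] false OR false = false
[2.3.1.1] false OR false = false
[2.3.1] NOT false = true
[2.3] NOT true = false
[2] true OR false OR false = true
[3] false → false (antecedent false ⇒ implication holds) = true
[root] false AND true AND true = false
Overall: false → refused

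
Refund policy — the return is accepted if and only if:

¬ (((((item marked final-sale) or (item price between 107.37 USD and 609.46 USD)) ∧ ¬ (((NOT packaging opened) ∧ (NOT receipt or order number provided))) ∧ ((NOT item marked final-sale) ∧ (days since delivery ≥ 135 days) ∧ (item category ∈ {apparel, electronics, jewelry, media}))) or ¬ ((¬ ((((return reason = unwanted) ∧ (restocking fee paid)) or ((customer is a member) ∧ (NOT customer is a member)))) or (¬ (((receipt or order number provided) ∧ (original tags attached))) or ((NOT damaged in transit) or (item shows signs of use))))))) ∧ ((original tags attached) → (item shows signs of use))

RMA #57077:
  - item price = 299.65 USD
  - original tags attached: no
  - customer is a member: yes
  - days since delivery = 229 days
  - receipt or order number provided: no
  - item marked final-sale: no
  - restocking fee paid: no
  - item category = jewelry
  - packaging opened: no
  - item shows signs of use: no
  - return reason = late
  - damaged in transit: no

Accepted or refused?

Accepted

Atomic conditions:
  item marked final-sale: no → false
  item price between 107.37 USD and 609.46 USD: 299.65 in [107.37, 609.46] is true
  NOT packaging opened: no → true
  NOT receipt or order number provided: no → true
  NOT item marked final-sale: no → true
  days since delivery ≥ 135 days: 229 ≥ 135 is true
  item category ∈ {apparel, electronics, jewelry, media}: jewelry is in the set → true
  return reason = unwanted: late == unwanted is false
  restocking fee paid: no → false
  customer is a member: yes → true
  NOT customer is a member: yes → false
  receipt or order number provided: no → false
  original tags attached: no → false
  NOT damaged in transit: no → true
  item shows signs of use: no → false
Combine:
[1.1.1.1] false OR true = true
[1.1.1.2.1] true AND true = true
[1.1.1.2] NOT true = false
[1.1.1.3] true AND true AND true = true
[1.1.1] true AND false AND true = false
[1.1.2.1.1.1.1] false AND false = false
[1.1.2.1.1.1.2] true AND false = false
[1.1.2.1.1.1] false OR false = false
[1.1.2.1.1] NOT false = true
[1.1.2.1.2.1.1] false AND false = false
[1.1.2.1.2.1] NOT false = true
[1.1.2.1.2.2] true OR false = true
[1.1.2.1.2] true OR true = true
[1.1.2.1] true OR true = true
[1.1.2] NOT true = false
[1.1] false OR false = false
[1] NOT false = true
[2] false → false (antecedent false ⇒ implication holds) = true
[root] true AND true = true
Overall: true → accepted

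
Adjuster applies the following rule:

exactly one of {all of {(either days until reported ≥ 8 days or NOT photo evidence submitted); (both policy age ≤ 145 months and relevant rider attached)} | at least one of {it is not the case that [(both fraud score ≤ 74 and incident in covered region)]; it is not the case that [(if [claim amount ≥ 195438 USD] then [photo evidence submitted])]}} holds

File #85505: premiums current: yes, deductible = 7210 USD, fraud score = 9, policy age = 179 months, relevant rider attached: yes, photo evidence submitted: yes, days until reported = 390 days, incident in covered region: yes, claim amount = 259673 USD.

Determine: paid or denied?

Denied

Atomic conditions:
  days until reported ≥ 8 days: 390 ≥ 8 is true
  NOT photo evidence submitted: yes → false
  policy age ≤ 145 months: 179 ≤ 145 is false
  relevant rider attached: yes → true
  fraud score ≤ 74: 9 ≤ 74 is true
  incident in covered region: yes → true
  claim amount ≥ 195438 USD: 259673 ≥ 195438 is true
  photo evidence submitted: yes → true
Combine:
[1.1] true OR false = true
[1.2] false AND true = false
[1] true AND false = false
[2.1.1] true AND true = true
[2.1] NOT true = false
[2.2.1] true → true = true
[2.2] NOT true = false
[2] false OR false = false
[root] exactly-one(false, false) = false
Overall: false → denied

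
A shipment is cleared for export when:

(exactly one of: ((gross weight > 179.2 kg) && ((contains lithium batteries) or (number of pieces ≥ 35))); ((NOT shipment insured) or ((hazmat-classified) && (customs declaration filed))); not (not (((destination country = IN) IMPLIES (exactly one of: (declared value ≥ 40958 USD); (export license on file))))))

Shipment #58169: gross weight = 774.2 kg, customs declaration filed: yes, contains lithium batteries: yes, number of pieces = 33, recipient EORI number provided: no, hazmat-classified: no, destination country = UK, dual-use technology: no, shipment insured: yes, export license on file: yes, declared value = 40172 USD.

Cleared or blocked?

Blocked

Atomic conditions:
  gross weight > 179.2 kg: 774.2 > 179.2 is true
  contains lithium batteries: yes → true
  number of pieces ≥ 35: 33 ≥ 35 is false
  NOT shipment insured: yes → false
  hazmat-classified: no → false
  customs declaration filed: yes → true
  destination country = IN: UK == IN is false
  declared value ≥ 40958 USD: 40172 ≥ 40958 is false
  export license on file: yes → true
Combine:
[1.2] true OR false = true
[1] true AND true = true
[2.2] false AND true = false
[2] false OR false = false
[3.1.1.2] exactly-one(false, true) = true
[3.1.1] false → true (antecedent false ⇒ implication holds) = true
[3.1] NOT true = false
[3] NOT false = true
[root] exactly-one(true, false, true) = false
Overall: false → blocked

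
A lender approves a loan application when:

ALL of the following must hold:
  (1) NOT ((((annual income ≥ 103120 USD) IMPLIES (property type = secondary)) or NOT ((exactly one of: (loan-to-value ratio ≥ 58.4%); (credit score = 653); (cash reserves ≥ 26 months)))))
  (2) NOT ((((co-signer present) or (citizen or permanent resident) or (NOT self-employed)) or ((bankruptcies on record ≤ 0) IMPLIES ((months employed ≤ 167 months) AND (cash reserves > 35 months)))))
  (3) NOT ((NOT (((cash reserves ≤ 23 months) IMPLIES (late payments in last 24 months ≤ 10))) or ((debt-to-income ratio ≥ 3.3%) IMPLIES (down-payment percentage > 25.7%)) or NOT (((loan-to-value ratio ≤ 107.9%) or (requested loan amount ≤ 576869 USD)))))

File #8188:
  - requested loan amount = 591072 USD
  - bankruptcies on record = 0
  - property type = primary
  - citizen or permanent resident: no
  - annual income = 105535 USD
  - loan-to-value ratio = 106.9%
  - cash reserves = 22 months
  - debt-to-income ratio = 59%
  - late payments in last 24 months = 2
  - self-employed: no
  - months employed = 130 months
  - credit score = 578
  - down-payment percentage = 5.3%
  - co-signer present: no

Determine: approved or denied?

Atomic conditions:
  annual income ≥ 103120 USD: 105535 ≥ 103120 is true
  property type = secondary: primary == secondary is false
  loan-to-value ratio ≥ 58.4%: 106.9 ≥ 58.4 is true
  credit score = 653: 578 == 653 is false
  cash reserves ≥ 26 months: 22 ≥ 26 is false
  co-signer present: no → false
  citizen or permanent resident: no → false
  NOT self-employed: no → true
  bankruptcies on record ≤ 0: 0 ≤ 0 is true
  months employed ≤ 167 months: 130 ≤ 167 is true
  cash reserves > 35 months: 22 > 35 is false
  cash reserves ≤ 23 months: 22 ≤ 23 is true
  late payments in last 24 months ≤ 10: 2 ≤ 10 is true
  debt-to-income ratio ≥ 3.3%: 59 ≥ 3.3 is true
  down-payment percentage > 25.7%: 5.3 > 25.7 is false
  loan-to-value ratio ≤ 107.9%: 106.9 ≤ 107.9 is true
  requested loan amount ≤ 576869 USD: 591072 ≤ 576869 is false
Combine:
[1.1.1] true → false = false
[1.1.2.1] exactly-one(true, false, false) = true
[1.1.2] NOT true = false
[1.1] false OR false = false
[1] NOT false = true
[2.1.1] false OR false OR true = true
[2.1.2.2] true AND false = false
[2.1.2] true → false = false
[2.1] true OR false = true
[2] NOT true = false
[3.1.1.1] true → true = true
[3.1.1] NOT true = false
[3.1.2] true → false = false
[3.1.3.1] true OR false = true
[3.1.3] NOT true = false
[3.1] false OR false OR false = false
[3] NOT false = true
[root] true AND false AND true = false
Overall: false → denied

Denied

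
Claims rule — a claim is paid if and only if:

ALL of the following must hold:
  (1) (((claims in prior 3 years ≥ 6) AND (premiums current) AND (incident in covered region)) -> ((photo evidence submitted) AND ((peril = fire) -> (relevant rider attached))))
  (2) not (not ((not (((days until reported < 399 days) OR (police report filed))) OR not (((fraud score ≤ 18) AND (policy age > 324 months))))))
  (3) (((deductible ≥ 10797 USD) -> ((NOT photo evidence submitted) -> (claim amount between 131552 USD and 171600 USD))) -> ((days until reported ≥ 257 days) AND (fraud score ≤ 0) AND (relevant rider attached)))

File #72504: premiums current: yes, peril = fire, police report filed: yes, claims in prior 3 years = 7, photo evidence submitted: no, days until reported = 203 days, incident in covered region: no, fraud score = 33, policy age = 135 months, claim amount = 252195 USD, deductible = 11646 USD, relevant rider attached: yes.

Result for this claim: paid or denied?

Atomic conditions:
  claims in prior 3 years ≥ 6: 7 ≥ 6 is true
  premiums current: yes → true
  incident in covered region: no → false
  photo evidence submitted: no → false
  peril = fire: fire == fire is true
  relevant rider attached: yes → true
  days until reported < 399 days: 203 < 399 is true
  police report filed: yes → true
  fraud score ≤ 18: 33 ≤ 18 is false
  policy age > 324 months: 135 > 324 is false
  deductible ≥ 10797 USD: 11646 ≥ 10797 is true
  NOT photo evidence submitted: no → true
  claim amount between 131552 USD and 171600 USD: 252195 in [131552, 171600] is false
  days until reported ≥ 257 days: 203 ≥ 257 is false
  fraud score ≤ 0: 33 ≤ 0 is false
Combine:
[1.1] true AND true AND false = false
[1.2.2] true → true = true
[1.2] false AND true = false
[1] false → false (antecedent false ⇒ implication holds) = true
[2.1.1.1.1] true OR true = true
[2.1.1.1] NOT true = false
[2.1.1.2.1] false AND false = false
[2.1.1.2] NOT false = true
[2.1.1] false OR true = true
[2.1] NOT true = false
[2] NOT false = true
[3.1.2] true → false = false
[3.1] true → false = false
[3.2] false AND false AND true = false
[3] false → false (antecedent false ⇒ implication holds) = true
[root] true AND true AND true = true
Overall: true → paid

Paid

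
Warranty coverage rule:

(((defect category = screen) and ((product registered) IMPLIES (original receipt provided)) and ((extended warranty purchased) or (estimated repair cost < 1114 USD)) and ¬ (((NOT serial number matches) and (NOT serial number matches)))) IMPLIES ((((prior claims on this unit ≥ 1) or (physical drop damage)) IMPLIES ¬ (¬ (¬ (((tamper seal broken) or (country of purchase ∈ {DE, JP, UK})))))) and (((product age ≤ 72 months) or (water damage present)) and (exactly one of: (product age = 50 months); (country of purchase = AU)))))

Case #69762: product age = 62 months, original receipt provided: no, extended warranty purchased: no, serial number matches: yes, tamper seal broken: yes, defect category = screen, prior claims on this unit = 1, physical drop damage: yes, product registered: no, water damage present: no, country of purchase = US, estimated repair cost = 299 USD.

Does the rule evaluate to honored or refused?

Refused

Atomic conditions:
  defect category = screen: screen == screen is true
  product registered: no → false
  original receipt provided: no → false
  extended warranty purchased: no → false
  estimated repair cost < 1114 USD: 299 < 1114 is true
  NOT serial number matches: yes → false
  prior claims on this unit ≥ 1: 1 ≥ 1 is true
  physical drop damage: yes → true
  tamper seal broken: yes → true
  country of purchase ∈ {DE, JP, UK}: US is not in the set → false
  product age ≤ 72 months: 62 ≤ 72 is true
  water damage present: no → false
  product age = 50 months: 62 == 50 is false
  country of purchase = AU: US == AU is false
Combine:
[1.2] false → false (antecedent false ⇒ implication holds) = true
[1.3] false OR true = true
[1.4.1] false AND false = false
[1.4] NOT false = true
[1] true AND true AND true AND true = true
[2.1.1] true OR true = true
[2.1.2.1.1.1] true OR false = true
[2.1.2.1.1] NOT true = false
[2.1.2.1] NOT false = true
[2.1.2] NOT true = false
[2.1] true → false = false
[2.2.1] true OR false = true
[2.2.2] exactly-one(false, false) = false
[2.2] true AND false = false
[2] false AND false = false
[root] true → false = false
Overall: false → refused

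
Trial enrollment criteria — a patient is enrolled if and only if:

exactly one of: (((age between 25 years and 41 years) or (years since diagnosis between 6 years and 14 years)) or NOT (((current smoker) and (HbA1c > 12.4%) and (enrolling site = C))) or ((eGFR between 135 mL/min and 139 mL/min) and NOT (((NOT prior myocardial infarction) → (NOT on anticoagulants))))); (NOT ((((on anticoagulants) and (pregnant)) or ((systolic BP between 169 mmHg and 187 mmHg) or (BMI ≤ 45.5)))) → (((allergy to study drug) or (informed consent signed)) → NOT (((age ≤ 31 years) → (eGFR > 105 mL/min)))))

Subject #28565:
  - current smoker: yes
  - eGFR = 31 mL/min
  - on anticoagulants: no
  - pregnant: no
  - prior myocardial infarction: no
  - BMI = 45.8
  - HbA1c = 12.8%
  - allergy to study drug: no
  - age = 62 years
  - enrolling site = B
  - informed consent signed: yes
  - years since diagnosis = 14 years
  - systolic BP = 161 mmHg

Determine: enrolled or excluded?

Enrolled

Atomic conditions:
  age between 25 years and 41 years: 62 in [25, 41] is false
  years since diagnosis between 6 years and 14 years: 14 in [6, 14] is true
  current smoker: yes → true
  HbA1c > 12.4%: 12.8 > 12.4 is true
  enrolling site = C: B == C is false
  eGFR between 135 mL/min and 139 mL/min: 31 in [135, 139] is false
  NOT prior myocardial infarction: no → true
  NOT on anticoagulants: no → true
  on anticoagulants: no → false
  pregnant: no → false
  systolic BP between 169 mmHg and 187 mmHg: 161 in [169, 187] is false
  BMI ≤ 45.5: 45.8 ≤ 45.5 is false
  allergy to study drug: no → false
  informed consent signed: yes → true
  age ≤ 31 years: 62 ≤ 31 is false
  eGFR > 105 mL/min: 31 > 105 is false
Combine:
[1.1] false OR true = true
[1.2.1] true AND true AND false = false
[1.2] NOT false = true
[1.3.2.1] true → true = true
[1.3.2] NOT true = false
[1.3] false AND false = false
[1] true OR true OR false = true
[2.1.1.1] false AND false = false
[2.1.1.2] false OR false = false
[2.1.1] false OR false = false
[2.1] NOT false = true
[2.2.1] false OR true = true
[2.2.2.1] false → false (antecedent false ⇒ implication holds) = true
[2.2.2] NOT true = false
[2.2] true → false = false
[2] true → false = false
[root] exactly-one(true, false) = true
Overall: true → enrolled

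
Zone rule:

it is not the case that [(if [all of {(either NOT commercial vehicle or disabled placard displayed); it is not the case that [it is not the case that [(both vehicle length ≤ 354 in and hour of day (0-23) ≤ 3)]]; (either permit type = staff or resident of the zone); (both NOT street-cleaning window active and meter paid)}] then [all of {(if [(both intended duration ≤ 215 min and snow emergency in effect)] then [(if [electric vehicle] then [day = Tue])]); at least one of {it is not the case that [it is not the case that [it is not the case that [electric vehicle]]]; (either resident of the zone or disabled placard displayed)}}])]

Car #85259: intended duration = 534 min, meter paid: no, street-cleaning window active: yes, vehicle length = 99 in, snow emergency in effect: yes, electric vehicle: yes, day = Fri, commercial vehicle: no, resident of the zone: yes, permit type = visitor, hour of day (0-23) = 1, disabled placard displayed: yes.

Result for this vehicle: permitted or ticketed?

Ticketed

Atomic conditions:
  NOT commercial vehicle: no → true
  disabled placard displayed: yes → true
  vehicle length ≤ 354 in: 99 ≤ 354 is true
  hour of day (0-23) ≤ 3: 1 ≤ 3 is true
  permit type = staff: visitor == staff is false
  resident of the zone: yes → true
  NOT street-cleaning window active: yes → false
  meter paid: no → false
  intended duration ≤ 215 min: 534 ≤ 215 is false
  snow emergency in effect: yes → true
  electric vehicle: yes → true
  day = Tue: Fri == Tue is false
Combine:
[1.1.1] true OR true = true
[1.1.2.1.1] true AND true = true
[1.1.2.1] NOT true = false
[1.1.2] NOT false = true
[1.1.3] false OR true = true
[1.1.4] false AND false = false
[1.1] true AND true AND true AND false = false
[1.2.1.1] false AND true = false
[1.2.1.2] true → false = false
[1.2.1] false → false (antecedent false ⇒ implication holds) = true
[1.2.2.1.1.1] NOT true = false
[1.2.2.1.1] NOT false = true
[1.2.2.1] NOT true = false
[1.2.2.2] true OR true = true
[1.2.2] false OR true = true
[1.2] true AND true = true
[1] false → true (antecedent false ⇒ implication holds) = true
[root] NOT true = false
Overall: false → ticketed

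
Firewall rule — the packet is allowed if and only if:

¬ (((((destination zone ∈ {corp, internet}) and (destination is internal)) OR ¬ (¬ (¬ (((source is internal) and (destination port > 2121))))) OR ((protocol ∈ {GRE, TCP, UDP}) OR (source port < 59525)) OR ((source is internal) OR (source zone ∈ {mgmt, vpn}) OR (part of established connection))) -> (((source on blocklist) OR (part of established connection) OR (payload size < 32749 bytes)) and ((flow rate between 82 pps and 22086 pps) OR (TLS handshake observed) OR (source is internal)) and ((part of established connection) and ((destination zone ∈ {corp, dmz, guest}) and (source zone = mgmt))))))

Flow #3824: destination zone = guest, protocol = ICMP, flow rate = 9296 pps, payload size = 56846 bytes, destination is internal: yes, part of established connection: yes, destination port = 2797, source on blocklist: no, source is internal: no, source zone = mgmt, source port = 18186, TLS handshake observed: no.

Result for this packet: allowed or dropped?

Dropped

Atomic conditions:
  destination zone ∈ {corp, internet}: guest is not in the set → false
  destination is internal: yes → true
  source is internal: no → false
  destination port > 2121: 2797 > 2121 is true
  protocol ∈ {GRE, TCP, UDP}: ICMP is not in the set → false
  source port < 59525: 18186 < 59525 is true
  source zone ∈ {mgmt, vpn}: mgmt is in the set → true
  part of established connection: yes → true
  source on blocklist: no → false
  payload size < 32749 bytes: 56846 < 32749 is false
  flow rate between 82 pps and 22086 pps: 9296 in [82, 22086] is true
  TLS handshake observed: no → false
  destination zone ∈ {corp, dmz, guest}: guest is in the set → true
  source zone = mgmt: mgmt == mgmt is true
Combine:
[1.1.1] false AND true = false
[1.1.2.1.1.1] false AND true = false
[1.1.2.1.1] NOT false = true
[1.1.2.1] NOT true = false
[1.1.2] NOT false = true
[1.1.3] false OR true = true
[1.1.4] false OR true OR true = true
[1.1] false OR true OR true OR true = true
[1.2.1] false OR true OR false = true
[1.2.2] true OR false OR false = true
[1.2.3.2] true AND true = true
[1.2.3] true AND true = true
[1.2] true AND true AND true = true
[1] true → true = true
[root] NOT true = false
Overall: false → dropped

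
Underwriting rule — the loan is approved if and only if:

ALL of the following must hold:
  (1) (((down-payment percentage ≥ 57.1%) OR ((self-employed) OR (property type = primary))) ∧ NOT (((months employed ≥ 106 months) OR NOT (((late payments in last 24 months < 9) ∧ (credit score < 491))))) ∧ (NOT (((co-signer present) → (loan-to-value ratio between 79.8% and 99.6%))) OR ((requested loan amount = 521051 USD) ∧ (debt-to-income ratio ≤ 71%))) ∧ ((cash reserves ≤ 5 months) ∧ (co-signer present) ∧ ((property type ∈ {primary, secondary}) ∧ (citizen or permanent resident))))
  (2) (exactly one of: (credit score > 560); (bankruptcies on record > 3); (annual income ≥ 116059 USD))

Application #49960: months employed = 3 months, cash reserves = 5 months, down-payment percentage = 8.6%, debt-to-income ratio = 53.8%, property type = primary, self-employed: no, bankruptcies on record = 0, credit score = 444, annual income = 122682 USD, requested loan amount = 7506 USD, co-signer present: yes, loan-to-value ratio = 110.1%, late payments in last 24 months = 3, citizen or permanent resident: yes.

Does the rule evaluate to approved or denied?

Atomic conditions:
  down-payment percentage ≥ 57.1%: 8.6 ≥ 57.1 is false
  self-employed: no → false
  property type = primary: primary == primary is true
  months employed ≥ 106 months: 3 ≥ 106 is false
  late payments in last 24 months < 9: 3 < 9 is true
  credit score < 491: 444 < 491 is true
  co-signer present: yes → true
  loan-to-value ratio between 79.8% and 99.6%: 110.1 in [79.8, 99.6] is false
  requested loan amount = 521051 USD: 7506 == 521051 is false
  debt-to-income ratio ≤ 71%: 53.8 ≤ 71 is true
  cash reserves ≤ 5 months: 5 ≤ 5 is true
  property type ∈ {primary, secondary}: primary is in the set → true
  citizen or permanent resident: yes → true
  credit score > 560: 444 > 560 is false
  bankruptcies on record > 3: 0 > 3 is false
  annual income ≥ 116059 USD: 122682 ≥ 116059 is true
Combine:
[1.1.2] false OR true = true
[1.1] false OR true = true
[1.2.1.2.1] true AND true = true
[1.2.1.2] NOT true = false
[1.2.1] false OR false = false
[1.2] NOT false = true
[1.3.1.1] true → false = false
[1.3.1] NOT false = true
[1.3.2] false AND true = false
[1.3] true OR false = true
[1.4.3] true AND true = true
[1.4] true AND true AND true = true
[1] true AND true AND true AND true = true
[2] exactly-one(false, false, true) = true
[root] true AND true = true
Overall: true → approved

Approved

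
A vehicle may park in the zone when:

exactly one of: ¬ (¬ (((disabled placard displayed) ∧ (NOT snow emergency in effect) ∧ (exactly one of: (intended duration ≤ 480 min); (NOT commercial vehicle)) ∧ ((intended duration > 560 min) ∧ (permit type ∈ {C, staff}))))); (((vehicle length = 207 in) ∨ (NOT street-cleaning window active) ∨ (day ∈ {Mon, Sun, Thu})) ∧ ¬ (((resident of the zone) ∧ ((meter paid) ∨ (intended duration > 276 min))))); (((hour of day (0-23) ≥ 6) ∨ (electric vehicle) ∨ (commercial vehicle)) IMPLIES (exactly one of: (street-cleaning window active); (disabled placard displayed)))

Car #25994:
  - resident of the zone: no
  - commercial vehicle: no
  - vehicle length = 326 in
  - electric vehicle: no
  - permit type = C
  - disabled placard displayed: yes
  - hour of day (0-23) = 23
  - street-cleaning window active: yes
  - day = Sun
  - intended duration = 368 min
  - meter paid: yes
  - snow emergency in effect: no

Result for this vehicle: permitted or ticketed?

Atomic conditions:
  disabled placard displayed: yes → true
  NOT snow emergency in effect: no → true
  intended duration ≤ 480 min: 368 ≤ 480 is true
  NOT commercial vehicle: no → true
  intended duration > 560 min: 368 > 560 is false
  permit type ∈ {C, staff}: C is in the set → true
  vehicle length = 207 in: 326 == 207 is false
  NOT street-cleaning window active: yes → false
  day ∈ {Mon, Sun, Thu}: Sun is in the set → true
  resident of the zone: no → false
  meter paid: yes → true
  intended duration > 276 min: 368 > 276 is true
  hour of day (0-23) ≥ 6: 23 ≥ 6 is true
  electric vehicle: no → false
  commercial vehicle: no → false
  street-cleaning window active: yes → true
Combine:
[1.1.1.3] exactly-one(true, true) = false
[1.1.1.4] false AND true = false
[1.1.1] true AND true AND false AND false = false
[1.1] NOT false = true
[1] NOT true = false
[2.1] false OR false OR true = true
[2.2.1.2] true OR true = true
[2.2.1] false AND true = false
[2.2] NOT false = true
[2] true AND true = true
[3.1] true OR false OR false = true
[3.2] exactly-one(true, true) = false
[3] true → false = false
[root] exactly-one(false, true, false) = true
Overall: true → permitted

Permitted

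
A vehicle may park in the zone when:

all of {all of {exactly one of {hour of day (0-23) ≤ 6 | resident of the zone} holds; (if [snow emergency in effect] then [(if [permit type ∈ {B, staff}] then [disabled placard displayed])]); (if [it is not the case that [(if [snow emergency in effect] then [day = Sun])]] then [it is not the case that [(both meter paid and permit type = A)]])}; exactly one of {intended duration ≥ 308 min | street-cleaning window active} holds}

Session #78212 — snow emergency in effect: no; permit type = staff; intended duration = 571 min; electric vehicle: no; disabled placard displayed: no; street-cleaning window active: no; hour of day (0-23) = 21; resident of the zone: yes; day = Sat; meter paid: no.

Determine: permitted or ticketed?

Permitted

Atomic conditions:
  hour of day (0-23) ≤ 6: 21 ≤ 6 is false
  resident of the zone: yes → true
  snow emergency in effect: no → false
  permit type ∈ {B, staff}: staff is in the set → true
  disabled placard displayed: no → false
  day = Sun: Sat == Sun is false
  meter paid: no → false
  permit type = A: staff == A is false
  intended duration ≥ 308 min: 571 ≥ 308 is true
  street-cleaning window active: no → false
Combine:
[1.1] exactly-one(false, true) = true
[1.2.2] true → false = false
[1.2] false → false (antecedent false ⇒ implication holds) = true
[1.3.1.1] false → false (antecedent false ⇒ implication holds) = true
[1.3.1] NOT true = false
[1.3.2.1] false AND false = false
[1.3.2] NOT false = true
[1.3] false → true (antecedent false ⇒ implication holds) = true
[1] true AND true AND true = true
[2] exactly-one(true, false) = true
[root] true AND true = true
Overall: true → permitted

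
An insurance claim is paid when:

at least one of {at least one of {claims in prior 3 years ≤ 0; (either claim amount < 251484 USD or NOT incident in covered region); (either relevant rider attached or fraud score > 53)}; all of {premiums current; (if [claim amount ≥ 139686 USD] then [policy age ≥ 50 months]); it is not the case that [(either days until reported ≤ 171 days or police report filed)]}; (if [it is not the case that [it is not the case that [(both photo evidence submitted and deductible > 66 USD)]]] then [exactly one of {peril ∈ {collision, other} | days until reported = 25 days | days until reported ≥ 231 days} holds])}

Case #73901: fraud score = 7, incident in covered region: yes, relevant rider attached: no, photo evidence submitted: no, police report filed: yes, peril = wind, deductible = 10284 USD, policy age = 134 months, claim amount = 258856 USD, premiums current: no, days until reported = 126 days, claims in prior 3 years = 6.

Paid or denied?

Paid

Atomic conditions:
  claims in prior 3 years ≤ 0: 6 ≤ 0 is false
  claim amount < 251484 USD: 258856 < 251484 is false
  NOT incident in covered region: yes → false
  relevant rider attached: no → false
  fraud score > 53: 7 > 53 is false
  premiums current: no → false
  claim amount ≥ 139686 USD: 258856 ≥ 139686 is true
  policy age ≥ 50 months: 134 ≥ 50 is true
  days until reported ≤ 171 days: 126 ≤ 171 is true
  police report filed: yes → true
  photo evidence submitted: no → false
  deductible > 66 USD: 10284 > 66 is true
  peril ∈ {collision, other}: wind is not in the set → false
  days until reported = 25 days: 126 == 25 is false
  days until reported ≥ 231 days: 126 ≥ 231 is false
Combine:
[1.2] false OR false = false
[1.3] false OR false = false
[1] false OR false OR false = false
[2.2] true → true = true
[2.3.1] true OR true = true
[2.3] NOT true = false
[2] false AND true AND false = false
[3.1.1.1] false AND true = false
[3.1.1] NOT false = true
[3.1] NOT true = false
[3.2] exactly-one(false, false, false) = false
[3] false → false (antecedent false ⇒ implication holds) = true
[root] false OR false OR true = true
Overall: true → paid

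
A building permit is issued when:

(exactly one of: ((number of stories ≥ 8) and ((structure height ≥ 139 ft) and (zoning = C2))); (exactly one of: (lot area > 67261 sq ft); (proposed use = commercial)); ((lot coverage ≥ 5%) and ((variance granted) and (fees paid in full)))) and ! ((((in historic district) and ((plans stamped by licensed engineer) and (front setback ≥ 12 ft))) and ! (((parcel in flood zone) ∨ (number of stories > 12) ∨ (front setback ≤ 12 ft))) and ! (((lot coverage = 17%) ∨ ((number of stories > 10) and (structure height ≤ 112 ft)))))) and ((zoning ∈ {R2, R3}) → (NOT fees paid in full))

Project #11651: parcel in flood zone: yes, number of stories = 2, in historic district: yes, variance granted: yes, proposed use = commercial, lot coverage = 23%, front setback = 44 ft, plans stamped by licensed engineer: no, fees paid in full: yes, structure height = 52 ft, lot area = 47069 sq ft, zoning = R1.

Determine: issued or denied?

Atomic conditions:
  number of stories ≥ 8: 2 ≥ 8 is false
  structure height ≥ 139 ft: 52 ≥ 139 is false
  zoning = C2: R1 == C2 is false
  lot area > 67261 sq ft: 47069 > 67261 is false
  proposed use = commercial: commercial == commercial is true
  lot coverage ≥ 5%: 23 ≥ 5 is true
  variance granted: yes → true
  fees paid in full: yes → true
  in historic district: yes → true
  plans stamped by licensed engineer: no → false
  front setback ≥ 12 ft: 44 ≥ 12 is true
  parcel in flood zone: yes → true
  number of stories > 12: 2 > 12 is false
  front setback ≤ 12 ft: 44 ≤ 12 is false
  lot coverage = 17%: 23 == 17 is false
  number of stories > 10: 2 > 10 is false
  structure height ≤ 112 ft: 52 ≤ 112 is true
  zoning ∈ {R2, R3}: R1 is not in the set → false
  NOT fees paid in full: yes → false
Combine:
[1.1.2] false AND false = false
[1.1] false AND false = false
[1.2] exactly-one(false, true) = true
[1.3.2] true AND true = true
[1.3] true AND true = true
[1] exactly-one(false, true, true) = false
[2.1.1.2] false AND true = false
[2.1.1] true AND false = false
[2.1.2.1] true OR false OR false = true
[2.1.2] NOT true = false
[2.1.3.1.2] false AND true = false
[2.1.3.1] false OR false = false
[2.1.3] NOT false = true
[2.1] false AND false AND true = false
[2] NOT false = true
[3] false → false (antecedent false ⇒ implication holds) = true
[root] false AND true AND true = false
Overall: false → denied

Denied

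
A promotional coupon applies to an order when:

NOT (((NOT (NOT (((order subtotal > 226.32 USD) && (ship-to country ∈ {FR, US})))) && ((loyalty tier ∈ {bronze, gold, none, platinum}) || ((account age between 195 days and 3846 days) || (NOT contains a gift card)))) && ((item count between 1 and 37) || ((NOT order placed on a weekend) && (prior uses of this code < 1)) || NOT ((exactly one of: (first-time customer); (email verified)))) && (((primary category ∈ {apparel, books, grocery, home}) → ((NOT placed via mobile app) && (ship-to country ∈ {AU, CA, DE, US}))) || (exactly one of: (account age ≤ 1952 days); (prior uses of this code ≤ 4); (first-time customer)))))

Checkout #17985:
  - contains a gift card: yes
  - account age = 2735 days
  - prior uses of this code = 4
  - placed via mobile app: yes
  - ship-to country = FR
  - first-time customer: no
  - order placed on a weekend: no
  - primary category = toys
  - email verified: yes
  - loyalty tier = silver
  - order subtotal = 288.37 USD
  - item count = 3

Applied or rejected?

Rejected

Atomic conditions:
  order subtotal > 226.32 USD: 288.37 > 226.32 is true
  ship-to country ∈ {FR, US}: FR is in the set → true
  loyalty tier ∈ {bronze, gold, none, platinum}: silver is not in the set → false
  account age between 195 days and 3846 days: 2735 in [195, 3846] is true
  NOT contains a gift card: yes → false
  item count between 1 and 37: 3 in [1, 37] is true
  NOT order placed on a weekend: no → true
  prior uses of this code < 1: 4 < 1 is false
  first-time customer: no → false
  email verified: yes → true
  primary category ∈ {apparel, books, grocery, home}: toys is not in the set → false
  NOT placed via mobile app: yes → false
  ship-to country ∈ {AU, CA, DE, US}: FR is not in the set → false
  account age ≤ 1952 days: 2735 ≤ 1952 is false
  prior uses of this code ≤ 4: 4 ≤ 4 is true
Combine:
[1.1.1.1.1] true AND true = true
[1.1.1.1] NOT true = false
[1.1.1] NOT false = true
[1.1.2.2] true OR false = true
[1.1.2] false OR true = true
[1.1] true AND true = true
[1.2.2] true AND false = false
[1.2.3.1] exactly-one(false, true) = true
[1.2.3] NOT true = false
[1.2] true OR false OR false = true
[1.3.1.2] false AND false = false
[1.3.1] false → false (antecedent false ⇒ implication holds) = true
[1.3.2] exactly-one(false, true, false) = true
[1.3] true OR true = true
[1] true AND true AND true = true
[root] NOT true = false
Overall: false → rejected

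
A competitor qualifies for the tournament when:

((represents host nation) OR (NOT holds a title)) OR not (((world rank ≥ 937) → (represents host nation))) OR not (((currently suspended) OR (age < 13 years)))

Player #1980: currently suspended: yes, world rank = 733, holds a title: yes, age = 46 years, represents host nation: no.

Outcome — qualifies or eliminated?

Atomic conditions:
  represents host nation: no → false
  NOT holds a title: yes → false
  world rank ≥ 937: 733 ≥ 937 is false
  currently suspended: yes → true
  age < 13 years: 46 < 13 is false
Combine:
[1] false OR false = false
[2.1] false → false (antecedent false ⇒ implication holds) = true
[2] NOT true = false
[3.1] true OR false = true
[3] NOT true = false
[root] false OR false OR false = false
Overall: false → eliminated

Eliminated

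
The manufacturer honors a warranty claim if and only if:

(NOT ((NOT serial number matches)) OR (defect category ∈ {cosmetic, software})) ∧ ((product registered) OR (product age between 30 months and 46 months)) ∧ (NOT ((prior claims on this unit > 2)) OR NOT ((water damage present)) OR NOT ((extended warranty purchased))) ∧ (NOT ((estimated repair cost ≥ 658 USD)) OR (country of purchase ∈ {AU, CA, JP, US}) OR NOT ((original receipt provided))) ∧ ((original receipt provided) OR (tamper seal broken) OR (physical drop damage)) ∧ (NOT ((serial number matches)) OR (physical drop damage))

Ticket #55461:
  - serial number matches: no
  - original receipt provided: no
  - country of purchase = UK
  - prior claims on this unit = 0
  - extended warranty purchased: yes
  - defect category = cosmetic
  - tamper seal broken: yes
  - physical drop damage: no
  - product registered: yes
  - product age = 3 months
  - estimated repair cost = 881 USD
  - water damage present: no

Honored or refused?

Atomic conditions:
  NOT serial number matches: no → true
  defect category ∈ {cosmetic, software}: cosmetic is in the set → true
  product registered: yes → true
  product age between 30 months and 46 months: 3 in [30, 46] is false
  prior claims on this unit > 2: 0 > 2 is false
  water damage present: no → false
  extended warranty purchased: yes → true
  estimated repair cost ≥ 658 USD: 881 ≥ 658 is true
  country of purchase ∈ {AU, CA, JP, US}: UK is not in the set → false
  original receipt provided: no → false
  tamper seal broken: yes → true
  physical drop damage: no → false
  serial number matches: no → false
Combine:
[1.1] NOT true = false
[1] false OR true = true
[2] true OR false = true
[3.1] NOT false = true
[3.2] NOT false = true
[3.3] NOT true = false
[3] true OR true OR false = true
[4.1] NOT true = false
[4.3] NOT false = true
[4] false OR false OR true = true
[5] false OR true OR false = true
[6.1] NOT false = true
[6] true OR false = true
[root] true AND true AND true AND true AND true AND true = true
Overall: true → honored

Honored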